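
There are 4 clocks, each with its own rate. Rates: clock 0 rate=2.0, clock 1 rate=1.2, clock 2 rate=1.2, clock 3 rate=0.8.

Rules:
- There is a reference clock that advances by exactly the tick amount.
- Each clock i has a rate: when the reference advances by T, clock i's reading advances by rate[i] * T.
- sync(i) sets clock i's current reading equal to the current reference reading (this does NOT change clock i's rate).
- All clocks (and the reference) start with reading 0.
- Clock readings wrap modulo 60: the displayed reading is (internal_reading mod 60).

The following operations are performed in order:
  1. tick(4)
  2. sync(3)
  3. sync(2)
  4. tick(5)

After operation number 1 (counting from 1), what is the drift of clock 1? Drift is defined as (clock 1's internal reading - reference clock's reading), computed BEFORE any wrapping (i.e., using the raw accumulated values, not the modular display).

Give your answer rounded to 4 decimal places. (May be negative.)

After op 1 tick(4): ref=4.0000 raw=[8.0000 4.8000 4.8000 3.2000]
Drift of clock 1 after op 1: 4.8000 - 4.0000 = 0.8000

Answer: 0.8000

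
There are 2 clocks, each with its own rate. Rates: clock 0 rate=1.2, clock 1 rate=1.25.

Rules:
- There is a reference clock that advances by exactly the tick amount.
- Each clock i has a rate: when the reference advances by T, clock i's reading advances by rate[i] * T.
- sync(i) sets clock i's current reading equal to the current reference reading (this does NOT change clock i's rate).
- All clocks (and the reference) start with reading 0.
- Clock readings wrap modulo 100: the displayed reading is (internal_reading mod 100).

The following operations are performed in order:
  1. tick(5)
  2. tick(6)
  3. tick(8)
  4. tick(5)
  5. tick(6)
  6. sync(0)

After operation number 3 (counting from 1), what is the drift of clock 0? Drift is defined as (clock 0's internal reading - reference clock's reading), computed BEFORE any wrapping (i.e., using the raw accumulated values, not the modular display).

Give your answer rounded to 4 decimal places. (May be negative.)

Answer: 3.8000

Derivation:
After op 1 tick(5): ref=5.0000 raw=[6.0000 6.2500]
After op 2 tick(6): ref=11.0000 raw=[13.2000 13.7500]
After op 3 tick(8): ref=19.0000 raw=[22.8000 23.7500]
Drift of clock 0 after op 3: 22.8000 - 19.0000 = 3.8000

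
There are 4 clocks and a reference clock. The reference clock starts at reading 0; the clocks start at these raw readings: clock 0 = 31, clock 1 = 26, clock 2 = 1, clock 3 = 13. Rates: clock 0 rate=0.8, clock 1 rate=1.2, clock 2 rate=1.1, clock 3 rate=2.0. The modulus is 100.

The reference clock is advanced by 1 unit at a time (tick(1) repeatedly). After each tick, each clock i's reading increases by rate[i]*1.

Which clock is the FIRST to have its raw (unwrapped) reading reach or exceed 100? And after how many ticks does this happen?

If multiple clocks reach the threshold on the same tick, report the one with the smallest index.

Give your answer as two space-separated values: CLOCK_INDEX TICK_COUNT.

Answer: 3 44

Derivation:
clock 0: start=31, rate=0.8, needs 100-31 = 69; ticks = ceil(69/0.8) = ceil(86.2500) = 87; reading at tick 87 = 31 + 0.8*87 = 100.6000
clock 1: start=26, rate=1.2, needs 100-26 = 74; ticks = ceil(74/1.2) = ceil(61.6667) = 62; reading at tick 62 = 26 + 1.2*62 = 100.4000
clock 2: start=1, rate=1.1, needs 100-1 = 99; ticks = ceil(99/1.1) = ceil(90.0000) = 90; reading at tick 90 = 1 + 1.1*90 = 100.0000
clock 3: start=13, rate=2.0, needs 100-13 = 87; ticks = ceil(87/2.0) = ceil(43.5000) = 44; reading at tick 44 = 13 + 2.0*44 = 101.0000
Minimum tick count = 44; winners = [3]; smallest index = 3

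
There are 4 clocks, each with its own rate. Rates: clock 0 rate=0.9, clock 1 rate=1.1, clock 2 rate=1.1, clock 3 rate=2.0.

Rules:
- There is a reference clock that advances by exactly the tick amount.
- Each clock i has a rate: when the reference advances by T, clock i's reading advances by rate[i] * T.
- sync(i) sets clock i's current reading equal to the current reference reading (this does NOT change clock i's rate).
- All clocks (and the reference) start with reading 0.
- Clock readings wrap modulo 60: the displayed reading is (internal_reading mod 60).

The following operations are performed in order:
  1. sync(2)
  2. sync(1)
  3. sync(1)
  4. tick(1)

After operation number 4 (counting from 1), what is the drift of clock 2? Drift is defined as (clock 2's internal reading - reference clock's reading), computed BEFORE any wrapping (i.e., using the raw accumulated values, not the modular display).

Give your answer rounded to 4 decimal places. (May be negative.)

After op 1 sync(2): ref=0.0000 raw=[0.0000 0.0000 0.0000 0.0000]
After op 2 sync(1): ref=0.0000 raw=[0.0000 0.0000 0.0000 0.0000]
After op 3 sync(1): ref=0.0000 raw=[0.0000 0.0000 0.0000 0.0000]
After op 4 tick(1): ref=1.0000 raw=[0.9000 1.1000 1.1000 2.0000]
Drift of clock 2 after op 4: 1.1000 - 1.0000 = 0.1000

Answer: 0.1000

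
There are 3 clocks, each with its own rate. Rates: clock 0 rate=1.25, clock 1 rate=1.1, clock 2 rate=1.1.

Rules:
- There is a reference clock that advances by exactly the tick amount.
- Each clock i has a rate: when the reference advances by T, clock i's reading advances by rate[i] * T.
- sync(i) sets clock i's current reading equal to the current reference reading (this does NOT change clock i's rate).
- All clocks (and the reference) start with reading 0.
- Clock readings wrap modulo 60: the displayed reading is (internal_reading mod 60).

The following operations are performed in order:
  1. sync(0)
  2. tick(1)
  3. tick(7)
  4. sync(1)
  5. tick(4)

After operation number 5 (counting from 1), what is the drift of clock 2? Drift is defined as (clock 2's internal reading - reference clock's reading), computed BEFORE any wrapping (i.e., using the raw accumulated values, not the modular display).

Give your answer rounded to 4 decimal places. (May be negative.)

Answer: 1.2000

Derivation:
After op 1 sync(0): ref=0.0000 raw=[0.0000 0.0000 0.0000]
After op 2 tick(1): ref=1.0000 raw=[1.2500 1.1000 1.1000]
After op 3 tick(7): ref=8.0000 raw=[10.0000 8.8000 8.8000]
After op 4 sync(1): ref=8.0000 raw=[10.0000 8.0000 8.8000]
After op 5 tick(4): ref=12.0000 raw=[15.0000 12.4000 13.2000]
Drift of clock 2 after op 5: 13.2000 - 12.0000 = 1.2000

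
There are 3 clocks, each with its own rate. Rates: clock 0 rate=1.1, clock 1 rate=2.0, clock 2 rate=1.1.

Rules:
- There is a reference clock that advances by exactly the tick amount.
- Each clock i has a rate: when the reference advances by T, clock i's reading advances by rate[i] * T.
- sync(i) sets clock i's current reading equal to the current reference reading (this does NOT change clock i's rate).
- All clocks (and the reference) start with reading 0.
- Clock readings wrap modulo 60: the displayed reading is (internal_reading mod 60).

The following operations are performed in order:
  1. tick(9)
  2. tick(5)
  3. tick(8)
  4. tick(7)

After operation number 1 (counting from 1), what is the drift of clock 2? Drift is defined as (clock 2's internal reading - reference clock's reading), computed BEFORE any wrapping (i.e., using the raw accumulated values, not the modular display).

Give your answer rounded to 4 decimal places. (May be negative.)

After op 1 tick(9): ref=9.0000 raw=[9.9000 18.0000 9.9000]
Drift of clock 2 after op 1: 9.9000 - 9.0000 = 0.9000

Answer: 0.9000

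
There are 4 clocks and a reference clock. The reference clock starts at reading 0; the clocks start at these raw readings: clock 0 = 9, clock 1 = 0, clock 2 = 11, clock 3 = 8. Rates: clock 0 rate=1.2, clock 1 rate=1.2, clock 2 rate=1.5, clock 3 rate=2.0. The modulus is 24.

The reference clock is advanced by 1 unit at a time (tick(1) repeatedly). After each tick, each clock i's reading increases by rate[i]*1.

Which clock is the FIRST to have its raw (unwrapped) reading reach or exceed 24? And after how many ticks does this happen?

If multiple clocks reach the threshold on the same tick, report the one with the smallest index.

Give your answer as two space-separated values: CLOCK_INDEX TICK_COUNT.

Answer: 3 8

Derivation:
clock 0: start=9, rate=1.2, needs 24-9 = 15; ticks = ceil(15/1.2) = ceil(12.5000) = 13; reading at tick 13 = 9 + 1.2*13 = 24.6000
clock 1: start=0, rate=1.2, needs 24-0 = 24; ticks = ceil(24/1.2) = ceil(20.0000) = 20; reading at tick 20 = 0 + 1.2*20 = 24.0000
clock 2: start=11, rate=1.5, needs 24-11 = 13; ticks = ceil(13/1.5) = ceil(8.6667) = 9; reading at tick 9 = 11 + 1.5*9 = 24.5000
clock 3: start=8, rate=2.0, needs 24-8 = 16; ticks = ceil(16/2.0) = ceil(8.0000) = 8; reading at tick 8 = 8 + 2.0*8 = 24.0000
Minimum tick count = 8; winners = [3]; smallest index = 3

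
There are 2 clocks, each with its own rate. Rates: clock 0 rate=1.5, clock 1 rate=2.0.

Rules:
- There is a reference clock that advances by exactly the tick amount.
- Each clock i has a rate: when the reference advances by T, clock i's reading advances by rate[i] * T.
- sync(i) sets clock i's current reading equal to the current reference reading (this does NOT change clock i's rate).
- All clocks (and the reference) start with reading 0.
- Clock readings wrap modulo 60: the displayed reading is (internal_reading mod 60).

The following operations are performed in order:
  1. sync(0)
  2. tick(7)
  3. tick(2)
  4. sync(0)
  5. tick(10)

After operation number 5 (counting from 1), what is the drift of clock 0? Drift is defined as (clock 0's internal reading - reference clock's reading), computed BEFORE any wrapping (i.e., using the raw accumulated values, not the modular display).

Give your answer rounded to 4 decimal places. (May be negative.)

Answer: 5.0000

Derivation:
After op 1 sync(0): ref=0.0000 raw=[0.0000 0.0000]
After op 2 tick(7): ref=7.0000 raw=[10.5000 14.0000]
After op 3 tick(2): ref=9.0000 raw=[13.5000 18.0000]
After op 4 sync(0): ref=9.0000 raw=[9.0000 18.0000]
After op 5 tick(10): ref=19.0000 raw=[24.0000 38.0000]
Drift of clock 0 after op 5: 24.0000 - 19.0000 = 5.0000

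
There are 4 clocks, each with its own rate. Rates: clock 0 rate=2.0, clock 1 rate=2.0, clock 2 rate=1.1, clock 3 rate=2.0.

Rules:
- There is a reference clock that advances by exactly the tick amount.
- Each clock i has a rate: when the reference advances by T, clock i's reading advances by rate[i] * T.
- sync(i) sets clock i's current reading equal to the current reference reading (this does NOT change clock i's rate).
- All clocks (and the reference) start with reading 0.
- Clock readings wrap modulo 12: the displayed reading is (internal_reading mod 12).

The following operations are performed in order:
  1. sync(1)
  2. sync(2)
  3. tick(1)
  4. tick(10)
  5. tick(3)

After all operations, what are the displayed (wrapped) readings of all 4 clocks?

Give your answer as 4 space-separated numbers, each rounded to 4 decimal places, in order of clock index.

Answer: 4.0000 4.0000 3.4000 4.0000

Derivation:
After op 1 sync(1): ref=0.0000 raw=[0.0000 0.0000 0.0000 0.0000]
After op 2 sync(2): ref=0.0000 raw=[0.0000 0.0000 0.0000 0.0000]
After op 3 tick(1): ref=1.0000 raw=[2.0000 2.0000 1.1000 2.0000]
After op 4 tick(10): ref=11.0000 raw=[22.0000 22.0000 12.1000 22.0000]
After op 5 tick(3): ref=14.0000 raw=[28.0000 28.0000 15.4000 28.0000]
Wrap final raw readings (mod 12): 28.0000 mod 12 = 4.0000; 28.0000 mod 12 = 4.0000; 15.4000 mod 12 = 3.4000; 28.0000 mod 12 = 4.0000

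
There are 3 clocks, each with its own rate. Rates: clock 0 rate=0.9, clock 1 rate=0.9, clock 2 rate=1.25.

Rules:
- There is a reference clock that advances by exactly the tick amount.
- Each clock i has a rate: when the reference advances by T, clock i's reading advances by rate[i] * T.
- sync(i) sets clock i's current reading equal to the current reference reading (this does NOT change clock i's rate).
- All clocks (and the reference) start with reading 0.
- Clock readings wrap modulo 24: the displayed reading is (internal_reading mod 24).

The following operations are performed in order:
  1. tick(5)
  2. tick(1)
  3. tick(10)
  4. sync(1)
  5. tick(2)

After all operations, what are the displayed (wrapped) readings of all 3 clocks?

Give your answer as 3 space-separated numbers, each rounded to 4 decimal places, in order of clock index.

Answer: 16.2000 17.8000 22.5000

Derivation:
After op 1 tick(5): ref=5.0000 raw=[4.5000 4.5000 6.2500]
After op 2 tick(1): ref=6.0000 raw=[5.4000 5.4000 7.5000]
After op 3 tick(10): ref=16.0000 raw=[14.4000 14.4000 20.0000]
After op 4 sync(1): ref=16.0000 raw=[14.4000 16.0000 20.0000]
After op 5 tick(2): ref=18.0000 raw=[16.2000 17.8000 22.5000]
Wrap final raw readings (mod 24): 16.2000 mod 24 = 16.2000; 17.8000 mod 24 = 17.8000; 22.5000 mod 24 = 22.5000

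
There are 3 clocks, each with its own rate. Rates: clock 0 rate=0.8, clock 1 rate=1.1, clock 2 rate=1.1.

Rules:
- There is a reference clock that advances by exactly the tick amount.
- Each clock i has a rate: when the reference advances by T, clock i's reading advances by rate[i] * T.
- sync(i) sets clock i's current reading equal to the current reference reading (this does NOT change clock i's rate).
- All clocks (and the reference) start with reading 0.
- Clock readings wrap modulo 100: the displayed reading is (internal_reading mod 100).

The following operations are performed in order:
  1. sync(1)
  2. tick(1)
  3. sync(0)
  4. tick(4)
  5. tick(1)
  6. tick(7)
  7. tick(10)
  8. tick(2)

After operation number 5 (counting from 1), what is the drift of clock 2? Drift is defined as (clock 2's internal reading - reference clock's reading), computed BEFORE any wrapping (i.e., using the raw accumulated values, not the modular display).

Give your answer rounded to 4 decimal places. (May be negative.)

Answer: 0.6000

Derivation:
After op 1 sync(1): ref=0.0000 raw=[0.0000 0.0000 0.0000]
After op 2 tick(1): ref=1.0000 raw=[0.8000 1.1000 1.1000]
After op 3 sync(0): ref=1.0000 raw=[1.0000 1.1000 1.1000]
After op 4 tick(4): ref=5.0000 raw=[4.2000 5.5000 5.5000]
After op 5 tick(1): ref=6.0000 raw=[5.0000 6.6000 6.6000]
Drift of clock 2 after op 5: 6.6000 - 6.0000 = 0.6000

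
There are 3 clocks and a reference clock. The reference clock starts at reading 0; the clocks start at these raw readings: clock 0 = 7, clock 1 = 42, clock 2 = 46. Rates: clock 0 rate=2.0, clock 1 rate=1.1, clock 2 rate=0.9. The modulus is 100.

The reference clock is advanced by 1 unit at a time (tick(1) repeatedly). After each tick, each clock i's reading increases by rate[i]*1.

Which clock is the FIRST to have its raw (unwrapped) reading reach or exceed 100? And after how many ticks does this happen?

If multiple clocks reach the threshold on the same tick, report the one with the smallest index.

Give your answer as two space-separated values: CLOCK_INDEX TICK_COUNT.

clock 0: start=7, rate=2.0, needs 100-7 = 93; ticks = ceil(93/2.0) = ceil(46.5000) = 47; reading at tick 47 = 7 + 2.0*47 = 101.0000
clock 1: start=42, rate=1.1, needs 100-42 = 58; ticks = ceil(58/1.1) = ceil(52.7273) = 53; reading at tick 53 = 42 + 1.1*53 = 100.3000
clock 2: start=46, rate=0.9, needs 100-46 = 54; ticks = ceil(54/0.9) = ceil(60.0000) = 60; reading at tick 60 = 46 + 0.9*60 = 100.0000
Minimum tick count = 47; winners = [0]; smallest index = 0

Answer: 0 47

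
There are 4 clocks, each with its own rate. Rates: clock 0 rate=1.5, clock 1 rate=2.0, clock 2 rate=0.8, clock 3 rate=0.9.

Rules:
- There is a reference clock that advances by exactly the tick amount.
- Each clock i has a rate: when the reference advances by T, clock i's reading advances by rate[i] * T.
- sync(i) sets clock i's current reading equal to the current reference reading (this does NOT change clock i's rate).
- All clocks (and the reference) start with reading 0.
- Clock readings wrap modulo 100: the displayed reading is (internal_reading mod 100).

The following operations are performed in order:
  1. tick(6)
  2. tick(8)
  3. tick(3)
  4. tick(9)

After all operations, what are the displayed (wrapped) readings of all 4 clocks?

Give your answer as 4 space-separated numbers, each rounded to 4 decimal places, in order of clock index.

Answer: 39.0000 52.0000 20.8000 23.4000

Derivation:
After op 1 tick(6): ref=6.0000 raw=[9.0000 12.0000 4.8000 5.4000]
After op 2 tick(8): ref=14.0000 raw=[21.0000 28.0000 11.2000 12.6000]
After op 3 tick(3): ref=17.0000 raw=[25.5000 34.0000 13.6000 15.3000]
After op 4 tick(9): ref=26.0000 raw=[39.0000 52.0000 20.8000 23.4000]
Wrap final raw readings (mod 100): 39.0000 mod 100 = 39.0000; 52.0000 mod 100 = 52.0000; 20.8000 mod 100 = 20.8000; 23.4000 mod 100 = 23.4000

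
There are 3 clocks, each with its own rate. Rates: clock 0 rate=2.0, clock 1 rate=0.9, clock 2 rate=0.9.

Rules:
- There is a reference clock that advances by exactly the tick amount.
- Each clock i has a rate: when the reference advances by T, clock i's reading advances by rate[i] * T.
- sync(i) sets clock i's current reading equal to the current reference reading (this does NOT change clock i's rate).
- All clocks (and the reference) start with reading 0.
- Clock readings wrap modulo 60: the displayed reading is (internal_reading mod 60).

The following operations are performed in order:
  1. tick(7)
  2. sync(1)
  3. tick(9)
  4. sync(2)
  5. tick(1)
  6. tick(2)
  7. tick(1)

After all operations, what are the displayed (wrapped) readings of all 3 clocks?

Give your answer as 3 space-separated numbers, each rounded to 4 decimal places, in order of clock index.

Answer: 40.0000 18.7000 19.6000

Derivation:
After op 1 tick(7): ref=7.0000 raw=[14.0000 6.3000 6.3000]
After op 2 sync(1): ref=7.0000 raw=[14.0000 7.0000 6.3000]
After op 3 tick(9): ref=16.0000 raw=[32.0000 15.1000 14.4000]
After op 4 sync(2): ref=16.0000 raw=[32.0000 15.1000 16.0000]
After op 5 tick(1): ref=17.0000 raw=[34.0000 16.0000 16.9000]
After op 6 tick(2): ref=19.0000 raw=[38.0000 17.8000 18.7000]
After op 7 tick(1): ref=20.0000 raw=[40.0000 18.7000 19.6000]
Wrap final raw readings (mod 60): 40.0000 mod 60 = 40.0000; 18.7000 mod 60 = 18.7000; 19.6000 mod 60 = 19.6000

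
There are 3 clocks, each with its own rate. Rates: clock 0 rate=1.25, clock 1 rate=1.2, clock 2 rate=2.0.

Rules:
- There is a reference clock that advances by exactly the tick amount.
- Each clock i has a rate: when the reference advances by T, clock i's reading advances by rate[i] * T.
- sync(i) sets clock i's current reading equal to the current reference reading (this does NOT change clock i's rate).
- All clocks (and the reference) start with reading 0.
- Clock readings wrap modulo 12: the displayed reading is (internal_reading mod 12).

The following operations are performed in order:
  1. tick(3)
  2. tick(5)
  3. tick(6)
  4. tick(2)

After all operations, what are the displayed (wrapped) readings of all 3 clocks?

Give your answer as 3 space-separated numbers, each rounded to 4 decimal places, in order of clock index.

After op 1 tick(3): ref=3.0000 raw=[3.7500 3.6000 6.0000]
After op 2 tick(5): ref=8.0000 raw=[10.0000 9.6000 16.0000]
After op 3 tick(6): ref=14.0000 raw=[17.5000 16.8000 28.0000]
After op 4 tick(2): ref=16.0000 raw=[20.0000 19.2000 32.0000]
Wrap final raw readings (mod 12): 20.0000 mod 12 = 8.0000; 19.2000 mod 12 = 7.2000; 32.0000 mod 12 = 8.0000

Answer: 8.0000 7.2000 8.0000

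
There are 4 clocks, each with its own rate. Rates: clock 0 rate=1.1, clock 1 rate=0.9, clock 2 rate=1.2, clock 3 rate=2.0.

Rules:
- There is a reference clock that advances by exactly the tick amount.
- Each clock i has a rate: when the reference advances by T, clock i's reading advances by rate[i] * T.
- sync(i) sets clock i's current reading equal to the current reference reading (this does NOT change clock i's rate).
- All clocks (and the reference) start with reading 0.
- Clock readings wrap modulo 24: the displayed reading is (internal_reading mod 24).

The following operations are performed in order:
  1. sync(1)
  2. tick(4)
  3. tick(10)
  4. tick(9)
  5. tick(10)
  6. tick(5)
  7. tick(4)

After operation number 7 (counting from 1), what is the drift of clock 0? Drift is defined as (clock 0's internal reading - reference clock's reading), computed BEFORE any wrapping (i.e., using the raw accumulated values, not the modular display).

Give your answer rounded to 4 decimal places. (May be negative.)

Answer: 4.2000

Derivation:
After op 1 sync(1): ref=0.0000 raw=[0.0000 0.0000 0.0000 0.0000]
After op 2 tick(4): ref=4.0000 raw=[4.4000 3.6000 4.8000 8.0000]
After op 3 tick(10): ref=14.0000 raw=[15.4000 12.6000 16.8000 28.0000]
After op 4 tick(9): ref=23.0000 raw=[25.3000 20.7000 27.6000 46.0000]
After op 5 tick(10): ref=33.0000 raw=[36.3000 29.7000 39.6000 66.0000]
After op 6 tick(5): ref=38.0000 raw=[41.8000 34.2000 45.6000 76.0000]
After op 7 tick(4): ref=42.0000 raw=[46.2000 37.8000 50.4000 84.0000]
Drift of clock 0 after op 7: 46.2000 - 42.0000 = 4.2000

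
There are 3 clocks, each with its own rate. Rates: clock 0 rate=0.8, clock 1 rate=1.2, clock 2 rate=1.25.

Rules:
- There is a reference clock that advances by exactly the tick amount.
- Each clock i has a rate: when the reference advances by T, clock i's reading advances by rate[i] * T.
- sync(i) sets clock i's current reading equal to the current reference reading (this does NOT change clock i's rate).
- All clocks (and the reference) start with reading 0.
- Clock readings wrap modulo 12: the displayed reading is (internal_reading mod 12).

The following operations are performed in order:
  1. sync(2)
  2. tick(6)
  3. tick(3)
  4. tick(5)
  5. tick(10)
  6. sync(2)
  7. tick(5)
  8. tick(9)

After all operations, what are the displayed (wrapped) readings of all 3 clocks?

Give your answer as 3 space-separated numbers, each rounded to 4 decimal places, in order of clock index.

After op 1 sync(2): ref=0.0000 raw=[0.0000 0.0000 0.0000]
After op 2 tick(6): ref=6.0000 raw=[4.8000 7.2000 7.5000]
After op 3 tick(3): ref=9.0000 raw=[7.2000 10.8000 11.2500]
After op 4 tick(5): ref=14.0000 raw=[11.2000 16.8000 17.5000]
After op 5 tick(10): ref=24.0000 raw=[19.2000 28.8000 30.0000]
After op 6 sync(2): ref=24.0000 raw=[19.2000 28.8000 24.0000]
After op 7 tick(5): ref=29.0000 raw=[23.2000 34.8000 30.2500]
After op 8 tick(9): ref=38.0000 raw=[30.4000 45.6000 41.5000]
Wrap final raw readings (mod 12): 30.4000 mod 12 = 6.4000; 45.6000 mod 12 = 9.6000; 41.5000 mod 12 = 5.5000

Answer: 6.4000 9.6000 5.5000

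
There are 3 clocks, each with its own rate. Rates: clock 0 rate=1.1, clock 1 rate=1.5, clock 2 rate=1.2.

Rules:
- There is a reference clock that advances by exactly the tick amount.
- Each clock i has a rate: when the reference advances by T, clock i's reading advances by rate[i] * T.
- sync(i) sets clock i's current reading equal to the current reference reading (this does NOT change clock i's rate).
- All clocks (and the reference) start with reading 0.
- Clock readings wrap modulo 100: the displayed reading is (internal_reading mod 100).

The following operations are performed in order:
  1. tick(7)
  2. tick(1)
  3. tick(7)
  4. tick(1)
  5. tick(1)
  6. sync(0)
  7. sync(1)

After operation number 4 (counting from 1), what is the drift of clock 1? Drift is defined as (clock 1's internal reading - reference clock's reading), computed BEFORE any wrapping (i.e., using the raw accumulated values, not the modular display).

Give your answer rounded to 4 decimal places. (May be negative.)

Answer: 8.0000

Derivation:
After op 1 tick(7): ref=7.0000 raw=[7.7000 10.5000 8.4000]
After op 2 tick(1): ref=8.0000 raw=[8.8000 12.0000 9.6000]
After op 3 tick(7): ref=15.0000 raw=[16.5000 22.5000 18.0000]
After op 4 tick(1): ref=16.0000 raw=[17.6000 24.0000 19.2000]
Drift of clock 1 after op 4: 24.0000 - 16.0000 = 8.0000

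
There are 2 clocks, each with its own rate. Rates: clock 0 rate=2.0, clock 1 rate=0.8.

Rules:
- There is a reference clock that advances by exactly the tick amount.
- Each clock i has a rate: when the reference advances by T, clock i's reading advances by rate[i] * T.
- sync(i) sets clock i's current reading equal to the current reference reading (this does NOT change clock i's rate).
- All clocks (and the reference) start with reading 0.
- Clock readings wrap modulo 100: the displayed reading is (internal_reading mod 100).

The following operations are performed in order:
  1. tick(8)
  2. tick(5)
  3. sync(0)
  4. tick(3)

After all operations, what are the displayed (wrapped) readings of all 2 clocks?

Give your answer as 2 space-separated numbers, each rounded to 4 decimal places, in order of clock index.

Answer: 19.0000 12.8000

Derivation:
After op 1 tick(8): ref=8.0000 raw=[16.0000 6.4000]
After op 2 tick(5): ref=13.0000 raw=[26.0000 10.4000]
After op 3 sync(0): ref=13.0000 raw=[13.0000 10.4000]
After op 4 tick(3): ref=16.0000 raw=[19.0000 12.8000]
Wrap final raw readings (mod 100): 19.0000 mod 100 = 19.0000; 12.8000 mod 100 = 12.8000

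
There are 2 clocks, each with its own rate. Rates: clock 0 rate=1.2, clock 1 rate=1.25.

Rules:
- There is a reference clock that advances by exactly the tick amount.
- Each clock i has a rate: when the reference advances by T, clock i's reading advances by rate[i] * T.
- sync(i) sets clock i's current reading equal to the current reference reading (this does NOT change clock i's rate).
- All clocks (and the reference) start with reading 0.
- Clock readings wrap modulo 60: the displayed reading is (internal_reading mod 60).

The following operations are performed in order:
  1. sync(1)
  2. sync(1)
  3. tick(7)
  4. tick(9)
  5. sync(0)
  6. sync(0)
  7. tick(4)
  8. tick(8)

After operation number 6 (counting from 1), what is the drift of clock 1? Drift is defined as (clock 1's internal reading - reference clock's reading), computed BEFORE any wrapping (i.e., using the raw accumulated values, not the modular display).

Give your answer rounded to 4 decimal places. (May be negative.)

Answer: 4.0000

Derivation:
After op 1 sync(1): ref=0.0000 raw=[0.0000 0.0000]
After op 2 sync(1): ref=0.0000 raw=[0.0000 0.0000]
After op 3 tick(7): ref=7.0000 raw=[8.4000 8.7500]
After op 4 tick(9): ref=16.0000 raw=[19.2000 20.0000]
After op 5 sync(0): ref=16.0000 raw=[16.0000 20.0000]
After op 6 sync(0): ref=16.0000 raw=[16.0000 20.0000]
Drift of clock 1 after op 6: 20.0000 - 16.0000 = 4.0000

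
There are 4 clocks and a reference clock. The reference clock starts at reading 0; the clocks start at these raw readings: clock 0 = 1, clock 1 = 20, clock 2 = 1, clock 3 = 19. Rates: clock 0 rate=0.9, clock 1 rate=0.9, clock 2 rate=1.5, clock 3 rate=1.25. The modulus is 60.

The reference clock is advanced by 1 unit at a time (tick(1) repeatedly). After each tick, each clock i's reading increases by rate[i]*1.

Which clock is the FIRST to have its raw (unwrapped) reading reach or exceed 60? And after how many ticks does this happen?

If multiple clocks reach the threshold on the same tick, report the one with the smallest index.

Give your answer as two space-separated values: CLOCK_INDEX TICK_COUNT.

Answer: 3 33

Derivation:
clock 0: start=1, rate=0.9, needs 60-1 = 59; ticks = ceil(59/0.9) = ceil(65.5556) = 66; reading at tick 66 = 1 + 0.9*66 = 60.4000
clock 1: start=20, rate=0.9, needs 60-20 = 40; ticks = ceil(40/0.9) = ceil(44.4444) = 45; reading at tick 45 = 20 + 0.9*45 = 60.5000
clock 2: start=1, rate=1.5, needs 60-1 = 59; ticks = ceil(59/1.5) = ceil(39.3333) = 40; reading at tick 40 = 1 + 1.5*40 = 61.0000
clock 3: start=19, rate=1.25, needs 60-19 = 41; ticks = ceil(41/1.25) = ceil(32.8000) = 33; reading at tick 33 = 19 + 1.25*33 = 60.2500
Minimum tick count = 33; winners = [3]; smallest index = 3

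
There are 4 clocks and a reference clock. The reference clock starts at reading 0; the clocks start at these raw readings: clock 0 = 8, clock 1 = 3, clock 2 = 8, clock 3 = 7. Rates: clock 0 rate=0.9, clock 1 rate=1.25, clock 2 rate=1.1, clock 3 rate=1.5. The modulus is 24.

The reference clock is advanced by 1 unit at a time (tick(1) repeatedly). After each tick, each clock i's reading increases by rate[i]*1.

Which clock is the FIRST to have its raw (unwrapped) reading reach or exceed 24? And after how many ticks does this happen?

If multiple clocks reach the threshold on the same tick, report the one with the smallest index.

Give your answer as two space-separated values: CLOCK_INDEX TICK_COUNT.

clock 0: start=8, rate=0.9, needs 24-8 = 16; ticks = ceil(16/0.9) = ceil(17.7778) = 18; reading at tick 18 = 8 + 0.9*18 = 24.2000
clock 1: start=3, rate=1.25, needs 24-3 = 21; ticks = ceil(21/1.25) = ceil(16.8000) = 17; reading at tick 17 = 3 + 1.25*17 = 24.2500
clock 2: start=8, rate=1.1, needs 24-8 = 16; ticks = ceil(16/1.1) = ceil(14.5455) = 15; reading at tick 15 = 8 + 1.1*15 = 24.5000
clock 3: start=7, rate=1.5, needs 24-7 = 17; ticks = ceil(17/1.5) = ceil(11.3333) = 12; reading at tick 12 = 7 + 1.5*12 = 25.0000
Minimum tick count = 12; winners = [3]; smallest index = 3

Answer: 3 12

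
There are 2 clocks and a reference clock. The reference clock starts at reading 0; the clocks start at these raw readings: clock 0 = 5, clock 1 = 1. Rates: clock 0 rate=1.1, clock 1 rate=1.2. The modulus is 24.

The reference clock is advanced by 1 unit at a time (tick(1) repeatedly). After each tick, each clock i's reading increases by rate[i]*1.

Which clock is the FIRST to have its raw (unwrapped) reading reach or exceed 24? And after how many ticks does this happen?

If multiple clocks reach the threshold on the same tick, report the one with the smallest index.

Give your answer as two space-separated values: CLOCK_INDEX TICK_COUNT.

clock 0: start=5, rate=1.1, needs 24-5 = 19; ticks = ceil(19/1.1) = ceil(17.2727) = 18; reading at tick 18 = 5 + 1.1*18 = 24.8000
clock 1: start=1, rate=1.2, needs 24-1 = 23; ticks = ceil(23/1.2) = ceil(19.1667) = 20; reading at tick 20 = 1 + 1.2*20 = 25.0000
Minimum tick count = 18; winners = [0]; smallest index = 0

Answer: 0 18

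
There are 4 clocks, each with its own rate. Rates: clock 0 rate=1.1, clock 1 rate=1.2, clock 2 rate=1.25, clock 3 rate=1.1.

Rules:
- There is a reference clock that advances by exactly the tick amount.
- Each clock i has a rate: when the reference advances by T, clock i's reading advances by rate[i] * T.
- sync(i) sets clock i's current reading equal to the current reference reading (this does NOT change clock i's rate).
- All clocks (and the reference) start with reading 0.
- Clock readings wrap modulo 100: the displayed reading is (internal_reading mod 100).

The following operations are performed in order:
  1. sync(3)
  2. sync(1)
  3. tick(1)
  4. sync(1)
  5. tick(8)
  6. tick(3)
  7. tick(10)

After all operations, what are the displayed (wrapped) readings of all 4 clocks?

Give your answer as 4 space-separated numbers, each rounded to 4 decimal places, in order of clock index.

Answer: 24.2000 26.2000 27.5000 24.2000

Derivation:
After op 1 sync(3): ref=0.0000 raw=[0.0000 0.0000 0.0000 0.0000]
After op 2 sync(1): ref=0.0000 raw=[0.0000 0.0000 0.0000 0.0000]
After op 3 tick(1): ref=1.0000 raw=[1.1000 1.2000 1.2500 1.1000]
After op 4 sync(1): ref=1.0000 raw=[1.1000 1.0000 1.2500 1.1000]
After op 5 tick(8): ref=9.0000 raw=[9.9000 10.6000 11.2500 9.9000]
After op 6 tick(3): ref=12.0000 raw=[13.2000 14.2000 15.0000 13.2000]
After op 7 tick(10): ref=22.0000 raw=[24.2000 26.2000 27.5000 24.2000]
Wrap final raw readings (mod 100): 24.2000 mod 100 = 24.2000; 26.2000 mod 100 = 26.2000; 27.5000 mod 100 = 27.5000; 24.2000 mod 100 = 24.2000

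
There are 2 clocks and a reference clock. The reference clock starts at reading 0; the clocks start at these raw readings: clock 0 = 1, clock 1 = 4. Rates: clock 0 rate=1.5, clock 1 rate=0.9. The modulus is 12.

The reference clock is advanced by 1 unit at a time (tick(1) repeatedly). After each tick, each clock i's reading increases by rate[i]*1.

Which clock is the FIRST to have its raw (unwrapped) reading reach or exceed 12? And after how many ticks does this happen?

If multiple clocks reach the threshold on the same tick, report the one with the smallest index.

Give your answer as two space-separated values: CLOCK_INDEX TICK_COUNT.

clock 0: start=1, rate=1.5, needs 12-1 = 11; ticks = ceil(11/1.5) = ceil(7.3333) = 8; reading at tick 8 = 1 + 1.5*8 = 13.0000
clock 1: start=4, rate=0.9, needs 12-4 = 8; ticks = ceil(8/0.9) = ceil(8.8889) = 9; reading at tick 9 = 4 + 0.9*9 = 12.1000
Minimum tick count = 8; winners = [0]; smallest index = 0

Answer: 0 8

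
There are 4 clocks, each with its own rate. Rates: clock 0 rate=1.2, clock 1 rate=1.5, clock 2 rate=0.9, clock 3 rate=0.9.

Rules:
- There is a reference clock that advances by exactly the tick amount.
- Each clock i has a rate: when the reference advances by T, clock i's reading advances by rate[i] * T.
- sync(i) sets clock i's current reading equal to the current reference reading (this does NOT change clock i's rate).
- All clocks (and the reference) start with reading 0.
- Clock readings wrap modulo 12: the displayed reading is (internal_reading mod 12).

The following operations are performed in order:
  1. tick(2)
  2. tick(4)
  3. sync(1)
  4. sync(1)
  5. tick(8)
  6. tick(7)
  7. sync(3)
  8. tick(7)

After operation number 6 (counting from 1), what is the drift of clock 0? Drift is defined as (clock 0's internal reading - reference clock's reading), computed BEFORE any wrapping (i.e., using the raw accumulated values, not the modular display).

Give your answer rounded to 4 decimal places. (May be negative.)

Answer: 4.2000

Derivation:
After op 1 tick(2): ref=2.0000 raw=[2.4000 3.0000 1.8000 1.8000]
After op 2 tick(4): ref=6.0000 raw=[7.2000 9.0000 5.4000 5.4000]
After op 3 sync(1): ref=6.0000 raw=[7.2000 6.0000 5.4000 5.4000]
After op 4 sync(1): ref=6.0000 raw=[7.2000 6.0000 5.4000 5.4000]
After op 5 tick(8): ref=14.0000 raw=[16.8000 18.0000 12.6000 12.6000]
After op 6 tick(7): ref=21.0000 raw=[25.2000 28.5000 18.9000 18.9000]
Drift of clock 0 after op 6: 25.2000 - 21.0000 = 4.2000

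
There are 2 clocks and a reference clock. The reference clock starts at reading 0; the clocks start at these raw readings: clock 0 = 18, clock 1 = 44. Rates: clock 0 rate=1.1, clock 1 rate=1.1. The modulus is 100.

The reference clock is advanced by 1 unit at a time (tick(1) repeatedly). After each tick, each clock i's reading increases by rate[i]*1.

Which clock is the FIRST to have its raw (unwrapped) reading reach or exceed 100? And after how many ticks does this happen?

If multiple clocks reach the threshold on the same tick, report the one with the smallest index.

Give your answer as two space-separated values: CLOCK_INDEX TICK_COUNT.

Answer: 1 51

Derivation:
clock 0: start=18, rate=1.1, needs 100-18 = 82; ticks = ceil(82/1.1) = ceil(74.5455) = 75; reading at tick 75 = 18 + 1.1*75 = 100.5000
clock 1: start=44, rate=1.1, needs 100-44 = 56; ticks = ceil(56/1.1) = ceil(50.9091) = 51; reading at tick 51 = 44 + 1.1*51 = 100.1000
Minimum tick count = 51; winners = [1]; smallest index = 1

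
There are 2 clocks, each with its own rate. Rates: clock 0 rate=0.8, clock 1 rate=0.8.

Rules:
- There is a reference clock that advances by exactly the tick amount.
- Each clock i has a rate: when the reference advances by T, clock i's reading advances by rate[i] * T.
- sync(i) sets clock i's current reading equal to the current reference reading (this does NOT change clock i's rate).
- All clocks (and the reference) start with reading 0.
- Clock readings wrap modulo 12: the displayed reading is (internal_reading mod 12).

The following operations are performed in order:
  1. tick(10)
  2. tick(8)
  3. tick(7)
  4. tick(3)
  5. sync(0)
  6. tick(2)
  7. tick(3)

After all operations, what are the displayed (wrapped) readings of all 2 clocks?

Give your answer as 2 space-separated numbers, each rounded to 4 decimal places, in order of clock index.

Answer: 8.0000 2.4000

Derivation:
After op 1 tick(10): ref=10.0000 raw=[8.0000 8.0000]
After op 2 tick(8): ref=18.0000 raw=[14.4000 14.4000]
After op 3 tick(7): ref=25.0000 raw=[20.0000 20.0000]
After op 4 tick(3): ref=28.0000 raw=[22.4000 22.4000]
After op 5 sync(0): ref=28.0000 raw=[28.0000 22.4000]
After op 6 tick(2): ref=30.0000 raw=[29.6000 24.0000]
After op 7 tick(3): ref=33.0000 raw=[32.0000 26.4000]
Wrap final raw readings (mod 12): 32.0000 mod 12 = 8.0000; 26.4000 mod 12 = 2.4000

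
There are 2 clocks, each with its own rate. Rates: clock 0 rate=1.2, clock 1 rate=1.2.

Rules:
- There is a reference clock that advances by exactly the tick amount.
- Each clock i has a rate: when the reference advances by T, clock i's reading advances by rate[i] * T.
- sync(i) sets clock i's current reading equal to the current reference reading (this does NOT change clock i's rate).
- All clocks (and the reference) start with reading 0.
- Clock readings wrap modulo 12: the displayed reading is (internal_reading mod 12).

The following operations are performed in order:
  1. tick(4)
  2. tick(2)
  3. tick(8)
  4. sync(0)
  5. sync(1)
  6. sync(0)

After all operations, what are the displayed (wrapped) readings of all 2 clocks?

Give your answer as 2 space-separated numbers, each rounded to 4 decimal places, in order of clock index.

After op 1 tick(4): ref=4.0000 raw=[4.8000 4.8000]
After op 2 tick(2): ref=6.0000 raw=[7.2000 7.2000]
After op 3 tick(8): ref=14.0000 raw=[16.8000 16.8000]
After op 4 sync(0): ref=14.0000 raw=[14.0000 16.8000]
After op 5 sync(1): ref=14.0000 raw=[14.0000 14.0000]
After op 6 sync(0): ref=14.0000 raw=[14.0000 14.0000]
Wrap final raw readings (mod 12): 14.0000 mod 12 = 2.0000; 14.0000 mod 12 = 2.0000

Answer: 2.0000 2.0000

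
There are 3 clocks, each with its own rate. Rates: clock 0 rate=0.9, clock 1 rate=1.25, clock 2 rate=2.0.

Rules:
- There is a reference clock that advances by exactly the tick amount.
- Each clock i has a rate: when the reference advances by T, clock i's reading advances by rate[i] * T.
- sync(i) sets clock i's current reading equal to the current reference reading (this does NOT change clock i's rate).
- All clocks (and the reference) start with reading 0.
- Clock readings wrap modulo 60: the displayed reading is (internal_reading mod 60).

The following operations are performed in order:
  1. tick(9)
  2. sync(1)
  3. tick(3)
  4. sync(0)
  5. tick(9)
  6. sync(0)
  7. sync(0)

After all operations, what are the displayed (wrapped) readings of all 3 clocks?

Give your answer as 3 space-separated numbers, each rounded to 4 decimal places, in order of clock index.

After op 1 tick(9): ref=9.0000 raw=[8.1000 11.2500 18.0000]
After op 2 sync(1): ref=9.0000 raw=[8.1000 9.0000 18.0000]
After op 3 tick(3): ref=12.0000 raw=[10.8000 12.7500 24.0000]
After op 4 sync(0): ref=12.0000 raw=[12.0000 12.7500 24.0000]
After op 5 tick(9): ref=21.0000 raw=[20.1000 24.0000 42.0000]
After op 6 sync(0): ref=21.0000 raw=[21.0000 24.0000 42.0000]
After op 7 sync(0): ref=21.0000 raw=[21.0000 24.0000 42.0000]
Wrap final raw readings (mod 60): 21.0000 mod 60 = 21.0000; 24.0000 mod 60 = 24.0000; 42.0000 mod 60 = 42.0000

Answer: 21.0000 24.0000 42.0000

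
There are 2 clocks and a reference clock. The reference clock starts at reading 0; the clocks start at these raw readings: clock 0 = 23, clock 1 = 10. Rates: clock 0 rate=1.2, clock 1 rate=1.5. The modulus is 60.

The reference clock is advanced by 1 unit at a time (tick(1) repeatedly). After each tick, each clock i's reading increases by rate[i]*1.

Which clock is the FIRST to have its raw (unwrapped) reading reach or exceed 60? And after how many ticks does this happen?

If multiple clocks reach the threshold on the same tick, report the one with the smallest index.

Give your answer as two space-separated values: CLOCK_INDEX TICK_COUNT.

clock 0: start=23, rate=1.2, needs 60-23 = 37; ticks = ceil(37/1.2) = ceil(30.8333) = 31; reading at tick 31 = 23 + 1.2*31 = 60.2000
clock 1: start=10, rate=1.5, needs 60-10 = 50; ticks = ceil(50/1.5) = ceil(33.3333) = 34; reading at tick 34 = 10 + 1.5*34 = 61.0000
Minimum tick count = 31; winners = [0]; smallest index = 0

Answer: 0 31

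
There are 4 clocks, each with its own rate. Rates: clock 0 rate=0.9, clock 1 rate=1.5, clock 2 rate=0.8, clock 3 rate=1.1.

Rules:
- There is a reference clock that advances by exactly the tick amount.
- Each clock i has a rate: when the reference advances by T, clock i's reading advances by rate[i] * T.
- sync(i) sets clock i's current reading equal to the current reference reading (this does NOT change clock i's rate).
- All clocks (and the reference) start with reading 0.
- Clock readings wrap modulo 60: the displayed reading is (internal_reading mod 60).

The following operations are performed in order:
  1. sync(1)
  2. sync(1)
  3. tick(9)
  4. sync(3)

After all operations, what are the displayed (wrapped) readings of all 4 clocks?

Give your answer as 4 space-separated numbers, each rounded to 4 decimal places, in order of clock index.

After op 1 sync(1): ref=0.0000 raw=[0.0000 0.0000 0.0000 0.0000]
After op 2 sync(1): ref=0.0000 raw=[0.0000 0.0000 0.0000 0.0000]
After op 3 tick(9): ref=9.0000 raw=[8.1000 13.5000 7.2000 9.9000]
After op 4 sync(3): ref=9.0000 raw=[8.1000 13.5000 7.2000 9.0000]
Wrap final raw readings (mod 60): 8.1000 mod 60 = 8.1000; 13.5000 mod 60 = 13.5000; 7.2000 mod 60 = 7.2000; 9.0000 mod 60 = 9.0000

Answer: 8.1000 13.5000 7.2000 9.0000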